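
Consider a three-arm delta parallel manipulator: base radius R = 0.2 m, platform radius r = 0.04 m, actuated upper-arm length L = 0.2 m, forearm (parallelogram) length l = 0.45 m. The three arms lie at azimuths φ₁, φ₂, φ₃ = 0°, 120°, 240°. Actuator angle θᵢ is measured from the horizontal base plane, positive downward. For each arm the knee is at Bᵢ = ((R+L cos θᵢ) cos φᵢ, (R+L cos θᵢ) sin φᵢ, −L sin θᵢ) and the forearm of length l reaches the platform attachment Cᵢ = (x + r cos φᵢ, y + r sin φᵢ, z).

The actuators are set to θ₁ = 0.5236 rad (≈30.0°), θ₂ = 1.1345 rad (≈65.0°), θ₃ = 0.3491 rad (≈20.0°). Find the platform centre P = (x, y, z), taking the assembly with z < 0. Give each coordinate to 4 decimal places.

(0.0461, -0.1296, -0.4214)

arm 1 at φ=0.0°: e+L cos θ1 = 0.3332;  S1 = (0.3332, 0.0000, -0.1000)
φ2=120.0°: virtual centre (-0.1223, 0.2118, -0.1813), radius l
φ3=240.0°: virtual centre (-0.1740, -0.3013, -0.0684), radius l
|S₂|²−|S₁|² = -0.0284;  |S₃|²−|S₁|² = 0.0047
linear system: -0.9109x+0.4235y = -0.0284−-0.1625z; -1.0143x+-0.6026y = 0.0047−0.0632z
Cramer: x(z) = 0.0154-0.0727z;  y(z) = -0.0338+0.2273z
sphere 1 gives Az²+Bz+C=0 with A=1.0570, B=0.2309, C=-0.0904;  B²−4AC=0.4354;  roots -0.4214, 0.2029;  negative root z = -0.4214
x = 0.0461, y = -0.1296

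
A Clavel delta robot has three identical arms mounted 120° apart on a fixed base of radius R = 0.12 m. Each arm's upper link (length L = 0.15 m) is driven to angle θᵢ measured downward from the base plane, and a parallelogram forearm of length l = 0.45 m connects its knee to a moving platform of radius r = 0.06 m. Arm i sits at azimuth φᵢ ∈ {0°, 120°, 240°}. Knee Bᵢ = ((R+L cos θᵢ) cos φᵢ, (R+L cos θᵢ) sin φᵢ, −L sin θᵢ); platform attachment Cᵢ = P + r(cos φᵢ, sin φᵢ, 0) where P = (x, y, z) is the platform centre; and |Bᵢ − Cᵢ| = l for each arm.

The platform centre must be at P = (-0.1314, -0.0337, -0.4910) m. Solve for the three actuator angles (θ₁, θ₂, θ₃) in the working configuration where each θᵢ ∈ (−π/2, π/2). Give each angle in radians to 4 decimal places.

θ₁ = 1.0472, θ₂ = 0.6107, θ₃ = 0.4360

φ1=0.0° → target in arm frame (-0.1314, -0.0337)
  A=0.1914, B=-0.4910, C=(l²−L²−A²−y'²−z²)/(2L)=-0.3295
  γ=atan2(-0.4910,0.1914)=-1.1991;  ψ=arccos(-0.6253)=2.2463;  θ1=γ+ψ≈1.0472
φ2=120.0° → target in arm frame (0.0365, 0.1306)
  A cos θ + B sin θ = C:  0.0235·cos θ + -0.4910·sin θ = -0.2623
  γ=atan2(-0.4910,0.0235)=-1.5230;  ψ=arccos(-0.5337)=2.1337;  θ2=γ+ψ≈0.6107
φ3=240.0° → target in arm frame (0.0949, -0.0969)
  e−x'=-0.0349;  (l²−L²−(e−x')²−y'²−z²)/2L = -0.2390
  θ3 = atan2(B,A) + arccos(C/0.4922) = 0.4360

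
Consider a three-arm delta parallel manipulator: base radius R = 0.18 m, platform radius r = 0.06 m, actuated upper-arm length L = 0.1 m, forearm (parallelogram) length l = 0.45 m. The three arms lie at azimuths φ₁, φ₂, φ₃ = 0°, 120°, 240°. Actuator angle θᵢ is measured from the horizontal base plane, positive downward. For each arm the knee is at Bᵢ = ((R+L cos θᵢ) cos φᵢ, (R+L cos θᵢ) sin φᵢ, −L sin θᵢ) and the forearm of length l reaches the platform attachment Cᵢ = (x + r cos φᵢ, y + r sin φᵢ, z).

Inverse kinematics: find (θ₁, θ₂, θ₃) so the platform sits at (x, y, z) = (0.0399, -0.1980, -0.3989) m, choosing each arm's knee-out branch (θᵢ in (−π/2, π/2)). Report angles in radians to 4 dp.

arm 1 (φ=0.0°): x'=0.0399, y'=-0.1980
  e−x'=0.0801;  (l²−L²−(e−x')²−y'²−z²)/2L = -0.0612
  √(A²+B²)=0.4069;  θ1 = -1.3726+1.7218 ≈ 0.3492
rotate P by −φ2: (-0.1914, 0.0644, -0.3989)
  A=0.3114, B=-0.3989, C=(l²−L²−A²−y'²−z²)/(2L)=-0.3388
  γ=atan2(-0.3989,0.3114)=-0.9079;  ψ=arccos(-0.6695)=2.3043;  θ2=γ+ψ≈1.3963
arm 3 (φ=240.0°): x'=0.1515, y'=0.1336
  A=-0.0315, B=-0.3989, C=(l²−L²−A²−y'²−z²)/(2L)=0.0727
  √(A²+B²)=0.4001;  θ3 = -1.6497+1.3880 ≈ -0.2617

θ₁ = 0.3492, θ₂ = 1.3963, θ₃ = -0.2617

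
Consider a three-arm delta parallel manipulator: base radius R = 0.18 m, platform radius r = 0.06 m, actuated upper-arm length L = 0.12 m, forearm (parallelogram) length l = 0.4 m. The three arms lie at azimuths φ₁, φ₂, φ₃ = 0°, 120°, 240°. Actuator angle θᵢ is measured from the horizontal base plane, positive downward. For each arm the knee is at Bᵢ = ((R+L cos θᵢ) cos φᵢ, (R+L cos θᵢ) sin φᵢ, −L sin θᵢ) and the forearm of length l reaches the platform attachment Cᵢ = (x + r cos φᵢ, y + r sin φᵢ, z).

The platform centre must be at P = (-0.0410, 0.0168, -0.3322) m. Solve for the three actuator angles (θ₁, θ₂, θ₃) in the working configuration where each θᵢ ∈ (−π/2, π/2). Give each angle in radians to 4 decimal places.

θ₁ = 0.3491, θ₂ = -0.0877, θ₃ = 0.0874

φ1=0.0° → target in arm frame (-0.0410, 0.0168)
  e−x'=0.1610;  (l²−L²−(e−x')²−y'²−z²)/2L = 0.0377
  γ=atan2(-0.3322,0.1610)=-1.1195;  ψ=arccos(0.1020)=1.4686;  θ1=γ+ψ≈0.3491
arm 2 (φ=120.0°): x'=0.0350, y'=0.0271
  A=0.0850, B=-0.3322, C=(l²−L²−A²−y'²−z²)/(2L)=0.1137
  γ=atan2(-0.3322,0.0850)=-1.3204;  ψ=arccos(0.3316)=1.2328;  θ2=γ+ψ≈-0.0877
φ3=240.0° → target in arm frame (0.0060, -0.0439)
  A cos θ + B sin θ = C:  0.1140·cos θ + -0.3322·sin θ = 0.0846
  γ=atan2(-0.3322,0.1140)=-1.2401;  ψ=arccos(0.2409)=1.3275;  θ3=γ+ψ≈0.0874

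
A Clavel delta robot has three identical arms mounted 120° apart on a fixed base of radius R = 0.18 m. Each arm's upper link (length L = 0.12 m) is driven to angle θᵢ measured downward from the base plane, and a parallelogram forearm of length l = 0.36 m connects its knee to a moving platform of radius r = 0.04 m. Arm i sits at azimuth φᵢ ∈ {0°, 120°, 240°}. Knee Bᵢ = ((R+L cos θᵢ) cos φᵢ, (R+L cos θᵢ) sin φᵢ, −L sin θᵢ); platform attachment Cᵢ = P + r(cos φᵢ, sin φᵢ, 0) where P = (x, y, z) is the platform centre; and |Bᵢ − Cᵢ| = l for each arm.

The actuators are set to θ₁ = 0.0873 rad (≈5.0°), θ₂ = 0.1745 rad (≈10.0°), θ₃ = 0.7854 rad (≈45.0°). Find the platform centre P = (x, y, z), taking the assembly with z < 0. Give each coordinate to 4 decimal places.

arm 1 at φ=0.0°: ρ1 = 0.2595;  centre 1 = (0.2595, 0.0000, -0.0105)
φ2=120.0°: virtual centre (-0.1291, 0.2236, -0.0208), radius l
centre 3 = (0.2249·cos240.0°, 0.2249·sin240.0°, -0.0849) = (-0.1124, -0.1947, -0.0849)
|centre ₂|²−|centre ₁|² = -0.0004;  |centre ₃|²−|centre ₁|² = -0.0097
plane₁₂: -0.7773x+0.4472y+-0.0207z = -0.0004
det = 0.6354;  x = 0.0071+-0.1174z,  y = 0.0114+-0.1577z
into |P−centre ₁|² = l²: 1.0387z² + 0.0766z + -0.0656 = 0;  Δ = 0.2785;  z = -0.2909 or 0.2172 → z<0 root = -0.2909
x = 0.0412, y = 0.0573

(0.0412, 0.0573, -0.2909)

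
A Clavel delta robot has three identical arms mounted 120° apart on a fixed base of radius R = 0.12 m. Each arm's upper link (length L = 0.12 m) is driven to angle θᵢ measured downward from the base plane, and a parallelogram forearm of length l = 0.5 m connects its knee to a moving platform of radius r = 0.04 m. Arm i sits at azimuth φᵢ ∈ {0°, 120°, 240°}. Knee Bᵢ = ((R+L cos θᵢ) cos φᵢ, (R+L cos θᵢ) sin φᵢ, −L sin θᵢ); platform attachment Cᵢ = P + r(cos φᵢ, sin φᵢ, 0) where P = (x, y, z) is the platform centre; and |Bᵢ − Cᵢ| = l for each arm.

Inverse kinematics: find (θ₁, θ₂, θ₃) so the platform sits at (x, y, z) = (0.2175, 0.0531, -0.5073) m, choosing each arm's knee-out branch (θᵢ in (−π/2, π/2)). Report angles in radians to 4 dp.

θ₁ = 0.0872, θ₂ = 1.0473, θ₃ = 1.3092

arm 1 (φ=0.0°): x'=0.2175, y'=0.0531
  e−x'=-0.1375;  (l²−L²−(e−x')²−y'²−z²)/2L = -0.1812
  γ=atan2(-0.5073,-0.1375)=-1.8355;  ψ=arccos(-0.3447)=1.9227;  θ1=γ+ψ≈0.0872
rotate P by −φ2: (-0.0628, -0.2149, -0.5073)
  e−x'=0.1428;  (l²−L²−(e−x')²−y'²−z²)/2L = -0.3680
  θ2 = atan2(B,A) + arccos(C/0.5270) = 1.0473
rotate P by −φ3: (-0.1547, 0.1618, -0.5073)
  A cos θ + B sin θ = C:  0.2347·cos θ + -0.5073·sin θ = -0.4293
  θ3 = atan2(B,A) + arccos(C/0.5590) = 1.3092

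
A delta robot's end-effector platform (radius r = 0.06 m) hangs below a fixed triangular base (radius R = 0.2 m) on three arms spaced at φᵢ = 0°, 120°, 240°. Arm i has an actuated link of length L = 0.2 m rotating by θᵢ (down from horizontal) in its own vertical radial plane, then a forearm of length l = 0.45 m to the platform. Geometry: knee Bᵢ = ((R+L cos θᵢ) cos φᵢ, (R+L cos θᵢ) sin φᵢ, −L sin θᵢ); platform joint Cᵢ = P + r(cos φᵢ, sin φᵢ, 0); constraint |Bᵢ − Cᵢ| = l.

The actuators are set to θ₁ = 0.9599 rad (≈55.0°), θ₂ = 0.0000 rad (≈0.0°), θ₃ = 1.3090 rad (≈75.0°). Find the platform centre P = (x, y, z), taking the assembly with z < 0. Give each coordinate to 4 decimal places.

arm 1 at φ=0.0°: e+L cos θ1 = 0.2547;  centre 1 = (0.2547, 0.0000, -0.1638)
centre 2 = (0.3400·cos120.0°, 0.3400·sin120.0°, 0.0000) = (-0.1700, 0.2944, 0.0000)
arm 3 at φ=240.0°: e+L cos θ3 = 0.1918;  centre 3 = (-0.0959, -0.1661, -0.1932)
eliminate P² terms by subtracting sphere 1 from 2 and 3
linear system: -0.8494x+0.5889y = 0.0239−0.3277z; -0.7012x+-0.3321y = -0.0176−-0.0587z
Cramer: x(z) = 0.0035+0.1068z;  y(z) = 0.0456-0.4023z
into |P−centre ₁|² = l²: 1.1733z² + 0.2373z + -0.1105 = 0;  Δ = 0.5748;  z = -0.4242 or 0.2220 → z<0 root = -0.4242
x = -0.0418, y = 0.2163

(-0.0418, 0.2163, -0.4242)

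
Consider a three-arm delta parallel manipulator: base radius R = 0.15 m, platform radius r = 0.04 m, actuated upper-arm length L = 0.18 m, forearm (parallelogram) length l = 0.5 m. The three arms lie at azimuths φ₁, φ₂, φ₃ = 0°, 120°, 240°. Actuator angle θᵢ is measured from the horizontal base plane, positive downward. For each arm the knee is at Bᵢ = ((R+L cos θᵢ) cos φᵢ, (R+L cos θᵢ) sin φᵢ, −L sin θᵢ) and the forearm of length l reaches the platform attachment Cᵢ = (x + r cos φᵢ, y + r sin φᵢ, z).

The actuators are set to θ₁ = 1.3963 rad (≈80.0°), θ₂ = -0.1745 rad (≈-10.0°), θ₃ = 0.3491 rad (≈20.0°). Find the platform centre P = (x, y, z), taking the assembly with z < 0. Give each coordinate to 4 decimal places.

arm 1 at φ=0.0°: ρ1 = 0.1413;  S1 = (0.1413, 0.0000, -0.1773)
φ2=120.0°: virtual centre (-0.1436, 0.2488, 0.0313), radius l
φ3=240.0°: virtual centre (-0.1396, -0.2417, -0.0616), radius l
subtract pairs → two planes through P
linear system: -0.5698x+0.4976y = 0.0321−0.4170z; -0.5616x+-0.4835y = 0.0303−0.2314z
Cramer: x(z) = -0.0552+0.5708z;  y(z) = 0.0014-0.1845z
sphere 1 gives Az²+Bz+C=0 with A=1.3599, B=0.1298, C=-0.1800;  B²−4AC=0.9959;  roots -0.4146, 0.3192;  negative root z = -0.4146
x = -0.2919, y = 0.0779

(-0.2919, 0.0779, -0.4146)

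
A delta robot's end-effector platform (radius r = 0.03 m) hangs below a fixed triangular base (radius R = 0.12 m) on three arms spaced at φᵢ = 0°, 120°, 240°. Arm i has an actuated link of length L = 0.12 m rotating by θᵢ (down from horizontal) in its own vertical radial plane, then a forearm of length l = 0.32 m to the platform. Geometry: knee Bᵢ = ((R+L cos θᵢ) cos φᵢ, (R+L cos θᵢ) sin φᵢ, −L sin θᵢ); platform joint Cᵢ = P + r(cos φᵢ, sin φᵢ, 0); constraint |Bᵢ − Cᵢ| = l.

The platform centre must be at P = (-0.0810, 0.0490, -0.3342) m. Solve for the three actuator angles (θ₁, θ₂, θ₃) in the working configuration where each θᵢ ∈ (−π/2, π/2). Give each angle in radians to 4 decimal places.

φ1=0.0° → target in arm frame (-0.0810, 0.0490)
  e−x'=0.1710;  (l²−L²−(e−x')²−y'²−z²)/2L = -0.2305
  √(A²+B²)=0.3754;  θ1 = -1.0979+2.2321 ≈ 1.1342
arm 2 (φ=120.0°): x'=0.0829, y'=0.0456
  A=0.0071, B=-0.3342, C=(l²−L²−A²−y'²−z²)/(2L)=-0.1076
  θ2 = atan2(B,A) + arccos(C/0.3343) = 0.3489
φ3=240.0° → target in arm frame (-0.0019, -0.0946)
  A=0.0919, B=-0.3342, C=(l²−L²−A²−y'²−z²)/(2L)=-0.1712
  γ=atan2(-0.3342,0.0919)=-1.3023;  ψ=arccos(-0.4941)=2.0876;  θ3=γ+ψ≈0.7852

θ₁ = 1.1342, θ₂ = 0.3489, θ₃ = 0.7852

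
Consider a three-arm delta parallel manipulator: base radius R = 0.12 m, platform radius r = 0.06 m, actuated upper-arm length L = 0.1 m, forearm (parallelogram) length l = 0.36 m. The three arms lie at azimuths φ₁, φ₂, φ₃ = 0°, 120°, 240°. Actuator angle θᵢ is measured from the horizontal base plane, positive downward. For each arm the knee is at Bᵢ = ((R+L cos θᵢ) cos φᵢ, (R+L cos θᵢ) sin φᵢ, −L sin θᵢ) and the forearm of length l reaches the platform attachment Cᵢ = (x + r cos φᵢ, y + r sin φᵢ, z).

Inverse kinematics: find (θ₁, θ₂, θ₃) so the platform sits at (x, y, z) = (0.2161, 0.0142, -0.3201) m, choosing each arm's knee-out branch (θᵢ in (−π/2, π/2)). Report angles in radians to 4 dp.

arm 1 (φ=0.0°): x'=0.2161, y'=0.0142
  A=-0.1561, B=-0.3201, C=(l²−L²−A²−y'²−z²)/(2L)=-0.0372
  √(A²+B²)=0.3561;  θ1 = -2.0245+1.6753 ≈ -0.3492
φ2=120.0° → target in arm frame (-0.0958, -0.1942)
  e−x'=0.1558;  (l²−L²−(e−x')²−y'²−z²)/2L = -0.2243
  γ=atan2(-0.3201,0.1558)=-1.1179;  ψ=arccos(-0.6300)=2.2524;  θ2=γ+ψ≈1.1344
rotate P by −φ3: (-0.1203, 0.1800, -0.3201)
  A=0.1803, B=-0.3201, C=(l²−L²−A²−y'²−z²)/(2L)=-0.2390
  θ3 = atan2(B,A) + arccos(C/0.3674) = 1.2214

θ₁ = -0.3492, θ₂ = 1.1344, θ₃ = 1.2214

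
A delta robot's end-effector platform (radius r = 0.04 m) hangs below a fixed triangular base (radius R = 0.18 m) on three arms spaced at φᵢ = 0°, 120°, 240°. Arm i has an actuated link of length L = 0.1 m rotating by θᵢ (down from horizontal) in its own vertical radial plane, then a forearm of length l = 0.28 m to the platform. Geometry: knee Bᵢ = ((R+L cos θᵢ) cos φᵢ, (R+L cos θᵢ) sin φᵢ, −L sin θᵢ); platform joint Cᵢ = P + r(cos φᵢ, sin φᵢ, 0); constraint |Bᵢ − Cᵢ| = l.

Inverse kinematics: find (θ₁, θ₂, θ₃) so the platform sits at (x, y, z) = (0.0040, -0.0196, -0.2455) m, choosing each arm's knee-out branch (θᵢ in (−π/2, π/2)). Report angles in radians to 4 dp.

rotate P by −φ1: (0.0040, -0.0196, -0.2455)
  A=0.1360, B=-0.2455, C=(l²−L²−A²−y'²−z²)/(2L)=-0.0538
  √(A²+B²)=0.2807;  θ1 = -1.0649+1.7635 ≈ 0.6986
φ2=120.0° → target in arm frame (-0.0190, 0.0063)
  e−x'=0.1590;  (l²−L²−(e−x')²−y'²−z²)/2L = -0.0859
  γ=atan2(-0.2455,0.1590)=-0.9961;  ψ=arccos(-0.2938)=1.8689;  θ2=γ+ψ≈0.8728
arm 3 (φ=240.0°): x'=0.0150, y'=0.0133
  A cos θ + B sin θ = C:  0.1250·cos θ + -0.2455·sin θ = -0.0384
  √(A²+B²)=0.2755;  θ3 = -1.0998+1.7106 ≈ 0.6108

θ₁ = 0.6986, θ₂ = 0.8728, θ₃ = 0.6108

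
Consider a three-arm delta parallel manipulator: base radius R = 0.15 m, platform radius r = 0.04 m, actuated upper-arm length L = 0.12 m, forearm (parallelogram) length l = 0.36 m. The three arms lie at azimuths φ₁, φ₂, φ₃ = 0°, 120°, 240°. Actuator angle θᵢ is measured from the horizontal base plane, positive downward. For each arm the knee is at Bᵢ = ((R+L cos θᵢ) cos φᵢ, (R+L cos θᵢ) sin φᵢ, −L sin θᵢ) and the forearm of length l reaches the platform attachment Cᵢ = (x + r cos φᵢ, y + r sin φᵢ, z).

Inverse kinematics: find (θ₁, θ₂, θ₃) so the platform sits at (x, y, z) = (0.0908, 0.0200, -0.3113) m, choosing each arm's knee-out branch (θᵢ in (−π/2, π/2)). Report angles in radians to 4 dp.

θ₁ = -0.1747, θ₂ = 0.5233, θ₃ = 0.6979

φ1=0.0° → target in arm frame (0.0908, 0.0200)
  e−x'=0.0192;  (l²−L²−(e−x')²−y'²−z²)/2L = 0.0730
  γ=atan2(-0.3113,0.0192)=-1.5092;  ψ=arccos(0.2341)=1.3345;  θ1=γ+ψ≈-0.1747
φ2=120.0° → target in arm frame (-0.0281, -0.0886)
  e−x'=0.1381;  (l²−L²−(e−x')²−y'²−z²)/2L = -0.0360
  √(A²+B²)=0.3405;  θ2 = -1.1533+1.6766 ≈ 0.5233
rotate P by −φ3: (-0.0627, 0.0686, -0.3113)
  A=0.1727, B=-0.3113, C=(l²−L²−A²−y'²−z²)/(2L)=-0.0677
  γ=atan2(-0.3113,0.1727)=-1.0642;  ψ=arccos(-0.1902)=1.7622;  θ3=γ+ψ≈0.6979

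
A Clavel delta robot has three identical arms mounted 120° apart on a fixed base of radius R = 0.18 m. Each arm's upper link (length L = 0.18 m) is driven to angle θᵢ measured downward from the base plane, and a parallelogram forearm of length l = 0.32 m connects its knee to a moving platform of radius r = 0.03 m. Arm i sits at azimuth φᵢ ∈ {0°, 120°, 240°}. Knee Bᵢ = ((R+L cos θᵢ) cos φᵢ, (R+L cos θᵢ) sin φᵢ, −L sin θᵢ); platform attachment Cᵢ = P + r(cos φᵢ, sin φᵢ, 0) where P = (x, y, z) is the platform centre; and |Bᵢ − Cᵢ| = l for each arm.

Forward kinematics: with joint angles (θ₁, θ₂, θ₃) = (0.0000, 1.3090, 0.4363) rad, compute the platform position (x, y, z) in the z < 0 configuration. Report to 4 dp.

(0.0852, -0.0917, -0.1845)

S1 = (0.3300·cos0.0°, 0.3300·sin0.0°, 0.0000) = (0.3300, 0.0000, 0.0000)
φ2=120.0°: virtual centre (-0.0983, 0.1702, -0.1739), radius l
S3 = (0.3131·cos240.0°, 0.3131·sin240.0°, -0.0761) = (-0.1566, -0.2712, -0.0761)
subtract pairs → two planes through P
plane₁₂: -0.8566x+0.3405y+-0.3477z = -0.0400
Cramer: x(z) = 0.0294-0.3020z;  y(z) = -0.0435+0.2614z
into |P−S₁|² = l²: 1.1596z² + 0.1588z + -0.0102 = 0;  Δ = 0.0724;  z = -0.1845 or 0.0475 → z<0 root = -0.1845
x = 0.0852, y = -0.0917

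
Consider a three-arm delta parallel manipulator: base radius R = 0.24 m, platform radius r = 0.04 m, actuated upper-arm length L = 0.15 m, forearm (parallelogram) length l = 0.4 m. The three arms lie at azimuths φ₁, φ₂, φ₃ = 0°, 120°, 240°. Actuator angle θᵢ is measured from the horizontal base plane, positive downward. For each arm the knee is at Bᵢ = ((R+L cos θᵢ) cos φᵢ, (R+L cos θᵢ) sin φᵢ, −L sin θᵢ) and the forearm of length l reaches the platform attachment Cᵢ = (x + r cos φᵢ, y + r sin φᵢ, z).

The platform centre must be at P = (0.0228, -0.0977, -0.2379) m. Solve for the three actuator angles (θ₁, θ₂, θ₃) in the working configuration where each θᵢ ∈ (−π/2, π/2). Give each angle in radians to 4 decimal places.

φ1=0.0° → target in arm frame (0.0228, -0.0977)
  A=0.1772, B=-0.2379, C=(l²−L²−A²−y'²−z²)/(2L)=0.1332
  √(A²+B²)=0.2966;  θ1 = -0.9306+1.1051 ≈ 0.1745
φ2=120.0° → target in arm frame (-0.0960, 0.0291)
  e−x'=0.2960;  (l²−L²−(e−x')²−y'²−z²)/2L = -0.0252
  √(A²+B²)=0.3798;  θ2 = -0.6770+1.6373 ≈ 0.9603
rotate P by −φ3: (0.0732, 0.0686, -0.2379)
  A=0.1268, B=-0.2379, C=(l²−L²−A²−y'²−z²)/(2L)=0.2004
  γ=atan2(-0.2379,0.1268)=-1.0811;  ψ=arccos(0.7434)=0.7326;  θ3=γ+ψ≈-0.3485

θ₁ = 0.1745, θ₂ = 0.9603, θ₃ = -0.3485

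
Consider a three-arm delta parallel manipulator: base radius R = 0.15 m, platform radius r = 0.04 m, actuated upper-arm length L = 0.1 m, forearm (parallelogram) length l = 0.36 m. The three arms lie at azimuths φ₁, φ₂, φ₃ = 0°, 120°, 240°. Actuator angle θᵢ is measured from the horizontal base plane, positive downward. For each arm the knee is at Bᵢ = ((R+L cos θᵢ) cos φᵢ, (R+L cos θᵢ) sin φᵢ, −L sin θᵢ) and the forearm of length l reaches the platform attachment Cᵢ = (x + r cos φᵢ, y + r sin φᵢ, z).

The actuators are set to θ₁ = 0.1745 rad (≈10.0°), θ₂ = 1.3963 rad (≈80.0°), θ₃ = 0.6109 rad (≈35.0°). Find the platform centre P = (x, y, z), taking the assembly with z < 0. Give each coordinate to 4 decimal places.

φ1=0.0°: virtual centre (0.2085, 0.0000, -0.0174), radius l
O2 = (0.1274·cos120.0°, 0.1274·sin120.0°, -0.0985) = (-0.0637, 0.1103, -0.0985)
O3 = (0.1919·cos240.0°, 0.1919·sin240.0°, -0.0574) = (-0.0960, -0.1662, -0.0574)
subtract pairs → two planes through P
linear system: -0.5443x+0.2206y = -0.0178−-0.1622z; -0.6089x+-0.3324y = -0.0036−-0.0800z
det = 0.3153;  x = 0.0214+-0.2270z,  y = -0.0282+0.1752z
sphere 1 gives Az²+Bz+C=0 with A=1.0823, B=0.1098, C=-0.0935;  B²−4AC=0.4168;  roots -0.3490, 0.2475;  negative root z = -0.3490
x = 0.1006, y = -0.0893

(0.1006, -0.0893, -0.3490)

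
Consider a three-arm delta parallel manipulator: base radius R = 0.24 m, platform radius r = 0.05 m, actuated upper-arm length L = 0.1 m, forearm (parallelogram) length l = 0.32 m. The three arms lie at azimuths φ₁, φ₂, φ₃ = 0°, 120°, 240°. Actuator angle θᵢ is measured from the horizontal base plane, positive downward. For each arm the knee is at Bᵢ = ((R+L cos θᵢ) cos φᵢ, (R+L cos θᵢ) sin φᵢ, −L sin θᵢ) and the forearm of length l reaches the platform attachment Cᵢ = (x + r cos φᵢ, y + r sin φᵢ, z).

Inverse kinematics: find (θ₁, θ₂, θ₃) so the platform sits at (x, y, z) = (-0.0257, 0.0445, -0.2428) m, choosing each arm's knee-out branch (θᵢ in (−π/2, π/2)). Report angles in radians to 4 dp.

rotate P by −φ1: (-0.0257, 0.0445, -0.2428)
  A=0.2157, B=-0.2428, C=(l²−L²−A²−y'²−z²)/(2L)=-0.0753
  √(A²+B²)=0.3248;  θ1 = -0.8444+1.8048 ≈ 0.9603
φ2=120.0° → target in arm frame (0.0514, 0.0000)
  e−x'=0.1386;  (l²−L²−(e−x')²−y'²−z²)/2L = 0.0712
  γ=atan2(-0.2428,0.1386)=-1.0521;  ψ=arccos(0.2546)=1.3134;  θ2=γ+ψ≈0.2613
rotate P by −φ3: (-0.0257, -0.0445, -0.2428)
  e−x'=0.2157;  (l²−L²−(e−x')²−y'²−z²)/2L = -0.0753
  θ3 = atan2(B,A) + arccos(C/0.3248) = 0.9602

θ₁ = 0.9603, θ₂ = 0.2613, θ₃ = 0.9602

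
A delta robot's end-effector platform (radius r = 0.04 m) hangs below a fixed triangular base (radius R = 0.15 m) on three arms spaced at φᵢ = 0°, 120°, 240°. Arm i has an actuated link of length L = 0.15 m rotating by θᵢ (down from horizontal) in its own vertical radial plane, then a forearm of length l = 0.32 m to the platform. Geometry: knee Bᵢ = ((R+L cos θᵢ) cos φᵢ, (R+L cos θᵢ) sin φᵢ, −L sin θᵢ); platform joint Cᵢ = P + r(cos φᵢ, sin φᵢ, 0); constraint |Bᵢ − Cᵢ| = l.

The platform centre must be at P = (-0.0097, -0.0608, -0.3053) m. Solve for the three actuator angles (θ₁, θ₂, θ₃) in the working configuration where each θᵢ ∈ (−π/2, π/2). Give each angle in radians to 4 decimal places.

θ₁ = 0.6978, θ₂ = 0.8725, θ₃ = 0.3493

φ1=0.0° → target in arm frame (-0.0097, -0.0608)
  A cos θ + B sin θ = C:  0.1197·cos θ + -0.3053·sin θ = -0.1044
  θ1 = atan2(B,A) + arccos(C/0.3279) = 0.6978
rotate P by −φ2: (-0.0478, 0.0388, -0.3053)
  A=0.1578, B=-0.3053, C=(l²−L²−A²−y'²−z²)/(2L)=-0.1324
  θ2 = atan2(B,A) + arccos(C/0.3437) = 0.8725
φ3=240.0° → target in arm frame (0.0575, 0.0220)
  e−x'=0.0525;  (l²−L²−(e−x')²−y'²−z²)/2L = -0.0552
  θ3 = atan2(B,A) + arccos(C/0.3098) = 0.3493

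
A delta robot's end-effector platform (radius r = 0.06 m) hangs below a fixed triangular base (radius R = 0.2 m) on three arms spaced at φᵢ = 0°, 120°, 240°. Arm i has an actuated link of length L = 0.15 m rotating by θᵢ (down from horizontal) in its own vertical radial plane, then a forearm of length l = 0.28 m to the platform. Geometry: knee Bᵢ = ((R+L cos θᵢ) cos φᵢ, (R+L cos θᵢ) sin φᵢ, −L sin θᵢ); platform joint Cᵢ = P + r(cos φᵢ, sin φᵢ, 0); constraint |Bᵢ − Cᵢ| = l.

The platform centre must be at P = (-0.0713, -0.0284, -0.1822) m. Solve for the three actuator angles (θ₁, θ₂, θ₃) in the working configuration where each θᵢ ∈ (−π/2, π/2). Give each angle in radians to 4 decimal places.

arm 1 (φ=0.0°): x'=-0.0713, y'=-0.0284
  e−x'=0.2113;  (l²−L²−(e−x')²−y'²−z²)/2L = -0.0758
  θ1 = atan2(B,A) + arccos(C/0.2790) = 1.1345
φ2=120.0° → target in arm frame (0.0111, 0.0759)
  A cos θ + B sin θ = C:  0.1289·cos θ + -0.1822·sin θ = 0.0010
  θ2 = atan2(B,A) + arccos(C/0.2232) = 0.6113
φ3=240.0° → target in arm frame (0.0602, -0.0475)
  A cos θ + B sin θ = C:  0.0798·cos θ + -0.1822·sin θ = 0.0469
  γ=atan2(-0.1822,0.0798)=-1.1582;  ψ=arccos(0.2360)=1.3325;  θ3=γ+ψ≈0.1744

θ₁ = 1.1345, θ₂ = 0.6113, θ₃ = 0.1744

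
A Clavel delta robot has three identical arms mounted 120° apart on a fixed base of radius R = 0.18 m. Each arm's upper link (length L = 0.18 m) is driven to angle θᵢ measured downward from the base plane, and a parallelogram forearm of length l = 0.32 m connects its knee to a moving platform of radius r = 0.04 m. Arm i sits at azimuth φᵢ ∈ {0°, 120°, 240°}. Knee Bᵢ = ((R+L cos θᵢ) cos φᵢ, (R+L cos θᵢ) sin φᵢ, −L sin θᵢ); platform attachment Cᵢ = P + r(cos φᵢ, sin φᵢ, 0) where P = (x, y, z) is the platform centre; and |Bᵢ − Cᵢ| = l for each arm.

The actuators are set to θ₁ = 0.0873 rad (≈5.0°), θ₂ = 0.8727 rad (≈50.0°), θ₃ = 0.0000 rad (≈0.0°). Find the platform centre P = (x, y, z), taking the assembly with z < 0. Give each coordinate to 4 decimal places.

centre 1 = (0.3193·cos0.0°, 0.3193·sin0.0°, -0.0157) = (0.3193, 0.0000, -0.0157)
arm 2 at φ=120.0°: e+L cos θ2 = 0.2557;  centre 2 = (-0.1278, 0.2214, -0.1379)
centre 3 = (0.3200·cos240.0°, 0.3200·sin240.0°, 0.0000) = (-0.1600, -0.2771, 0.0000)
eliminate P² terms by subtracting sphere 1 from 2 and 3
linear system: -0.8943x+0.4429y = -0.0178−-0.2444z; -0.9586x+-0.5543y = 0.0002−0.0314z
Cramer: x(z) = 0.0106-0.1321z;  y(z) = -0.0187+0.2851z
quadratic in z: (1.0987)z²+(0.1022)z+(-0.0065)=0, √Δ=0.1978 → z ∈ {-0.1365, 0.0435}; z = -0.1365 (taking z<0)
x = 0.0287, y = -0.0577

(0.0287, -0.0577, -0.1365)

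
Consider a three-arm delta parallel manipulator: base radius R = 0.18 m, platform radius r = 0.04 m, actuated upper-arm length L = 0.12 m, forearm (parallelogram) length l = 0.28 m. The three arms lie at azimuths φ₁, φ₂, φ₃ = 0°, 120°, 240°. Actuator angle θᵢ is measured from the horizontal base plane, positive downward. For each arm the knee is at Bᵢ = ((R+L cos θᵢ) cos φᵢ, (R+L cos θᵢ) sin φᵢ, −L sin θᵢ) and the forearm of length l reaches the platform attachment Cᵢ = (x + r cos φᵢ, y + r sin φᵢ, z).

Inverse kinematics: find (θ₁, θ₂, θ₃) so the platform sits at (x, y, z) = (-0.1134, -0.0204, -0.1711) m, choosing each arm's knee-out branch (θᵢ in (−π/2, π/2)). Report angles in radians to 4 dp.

θ₁ = 1.3966, θ₂ = 0.2618, θ₃ = -0.1753

rotate P by −φ1: (-0.1134, -0.0204, -0.1711)
  e−x'=0.2534;  (l²−L²−(e−x')²−y'²−z²)/2L = -0.1246
  √(A²+B²)=0.3058;  θ1 = -0.5939+1.9905 ≈ 1.3966
rotate P by −φ2: (0.0390, 0.1084, -0.1711)
  e−x'=0.1010;  (l²−L²−(e−x')²−y'²−z²)/2L = 0.0532
  √(A²+B²)=0.1987;  θ2 = -1.0377+1.2995 ≈ 0.2618
φ3=240.0° → target in arm frame (0.0744, -0.0880)
  A=0.0656, B=-0.1711, C=(l²−L²−A²−y'²−z²)/(2L)=0.0945
  θ3 = atan2(B,A) + arccos(C/0.1833) = -0.1753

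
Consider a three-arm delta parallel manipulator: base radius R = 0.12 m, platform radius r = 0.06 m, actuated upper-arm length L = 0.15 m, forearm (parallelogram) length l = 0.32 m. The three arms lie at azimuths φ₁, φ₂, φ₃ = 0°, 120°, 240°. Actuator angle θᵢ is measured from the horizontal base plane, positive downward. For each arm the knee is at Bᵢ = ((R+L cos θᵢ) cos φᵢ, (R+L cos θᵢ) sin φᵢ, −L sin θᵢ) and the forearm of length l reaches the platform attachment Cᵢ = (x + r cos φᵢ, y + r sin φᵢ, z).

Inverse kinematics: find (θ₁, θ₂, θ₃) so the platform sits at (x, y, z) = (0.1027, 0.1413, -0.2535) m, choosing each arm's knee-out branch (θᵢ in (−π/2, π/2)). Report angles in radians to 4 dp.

θ₁ = -0.0870, θ₂ = 0.0877, θ₃ = 1.1348

arm 1 (φ=0.0°): x'=0.1027, y'=0.1413
  A cos θ + B sin θ = C:  -0.0427·cos θ + -0.2535·sin θ = -0.0205
  θ1 = atan2(B,A) + arccos(C/0.2571) = -0.0870
rotate P by −φ2: (0.0710, -0.1596, -0.2535)
  A=-0.0110, B=-0.2535, C=(l²−L²−A²−y'²−z²)/(2L)=-0.0332
  γ=atan2(-0.2535,-0.0110)=-1.6142;  ψ=arccos(-0.1307)=1.7019;  θ2=γ+ψ≈0.0877
rotate P by −φ3: (-0.1737, 0.0183, -0.2535)
  A=0.2337, B=-0.2535, C=(l²−L²−A²−y'²−z²)/(2L)=-0.1311
  γ=atan2(-0.2535,0.2337)=-0.8260;  ψ=arccos(-0.3801)=1.9607;  θ3=γ+ψ≈1.1348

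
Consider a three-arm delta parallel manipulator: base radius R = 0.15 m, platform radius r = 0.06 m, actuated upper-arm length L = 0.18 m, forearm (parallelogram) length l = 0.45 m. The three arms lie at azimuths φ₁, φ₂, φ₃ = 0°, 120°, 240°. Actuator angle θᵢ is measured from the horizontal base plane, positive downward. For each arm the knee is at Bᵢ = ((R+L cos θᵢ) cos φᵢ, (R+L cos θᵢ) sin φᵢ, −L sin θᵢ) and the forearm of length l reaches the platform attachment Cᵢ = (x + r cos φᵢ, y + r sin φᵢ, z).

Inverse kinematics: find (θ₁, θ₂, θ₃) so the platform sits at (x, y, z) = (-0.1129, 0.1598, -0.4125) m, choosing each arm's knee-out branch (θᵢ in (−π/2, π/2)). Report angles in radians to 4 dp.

rotate P by −φ1: (-0.1129, 0.1598, -0.4125)
  A cos θ + B sin θ = C:  0.2029·cos θ + -0.4125·sin θ = -0.1854
  √(A²+B²)=0.4597;  θ1 = -1.1137+1.9860 ≈ 0.8724
arm 2 (φ=120.0°): x'=0.1948, y'=0.0179
  A cos θ + B sin θ = C:  -0.1048·cos θ + -0.4125·sin θ = -0.0316
  θ2 = atan2(B,A) + arccos(C/0.4256) = -0.1746
φ3=240.0° → target in arm frame (-0.0819, -0.1777)
  A=0.1719, B=-0.4125, C=(l²−L²−A²−y'²−z²)/(2L)=-0.1700
  √(A²+B²)=0.4469;  θ3 = -1.1759+1.9609 ≈ 0.7851

θ₁ = 0.8724, θ₂ = -0.1746, θ₃ = 0.7851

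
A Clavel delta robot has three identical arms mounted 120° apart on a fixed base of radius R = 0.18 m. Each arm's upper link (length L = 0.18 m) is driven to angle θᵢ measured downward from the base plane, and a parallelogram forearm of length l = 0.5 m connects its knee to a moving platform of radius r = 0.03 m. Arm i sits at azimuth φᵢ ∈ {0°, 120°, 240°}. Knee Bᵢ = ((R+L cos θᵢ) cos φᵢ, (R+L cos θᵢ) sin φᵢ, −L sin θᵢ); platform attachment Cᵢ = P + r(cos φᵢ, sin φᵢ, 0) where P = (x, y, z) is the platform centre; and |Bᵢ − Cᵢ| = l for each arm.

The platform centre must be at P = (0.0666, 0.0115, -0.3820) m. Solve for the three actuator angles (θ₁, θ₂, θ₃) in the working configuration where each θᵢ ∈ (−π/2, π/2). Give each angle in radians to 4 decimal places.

φ1=0.0° → target in arm frame (0.0666, 0.0115)
  A=0.0834, B=-0.3820, C=(l²−L²−A²−y'²−z²)/(2L)=0.1794
  γ=atan2(-0.3820,0.0834)=-1.3558;  ψ=arccos(0.4589)=1.0941;  θ1=γ+ψ≈-0.2618
rotate P by −φ2: (-0.0233, -0.0634, -0.3820)
  A=0.1733, B=-0.3820, C=(l²−L²−A²−y'²−z²)/(2L)=0.1045
  √(A²+B²)=0.4195;  θ2 = -1.1448+1.3191 ≈ 0.1743
arm 3 (φ=240.0°): x'=-0.0433, y'=0.0519
  A cos θ + B sin θ = C:  0.1933·cos θ + -0.3820·sin θ = 0.0879
  √(A²+B²)=0.4281;  θ3 = -1.1024+1.3641 ≈ 0.2617

θ₁ = -0.2618, θ₂ = 0.1743, θ₃ = 0.2617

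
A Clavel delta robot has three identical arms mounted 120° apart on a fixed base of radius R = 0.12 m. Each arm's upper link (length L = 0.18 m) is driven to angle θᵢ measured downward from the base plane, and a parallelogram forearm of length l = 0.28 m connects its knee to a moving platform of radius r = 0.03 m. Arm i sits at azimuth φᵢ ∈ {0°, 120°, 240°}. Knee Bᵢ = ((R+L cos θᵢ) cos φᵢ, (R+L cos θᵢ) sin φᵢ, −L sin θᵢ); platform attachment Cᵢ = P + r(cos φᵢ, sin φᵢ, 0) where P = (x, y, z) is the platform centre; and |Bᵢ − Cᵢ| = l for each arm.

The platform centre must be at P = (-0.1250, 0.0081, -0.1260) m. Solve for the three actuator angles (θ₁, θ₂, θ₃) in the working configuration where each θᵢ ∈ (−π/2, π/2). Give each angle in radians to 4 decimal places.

θ₁ = 1.2219, θ₂ = -0.2614, θ₃ = -0.0870

φ1=0.0° → target in arm frame (-0.1250, 0.0081)
  A=0.2150, B=-0.1260, C=(l²−L²−A²−y'²−z²)/(2L)=-0.0449
  √(A²+B²)=0.2492;  θ1 = -0.5301+1.7520 ≈ 1.2219
φ2=120.0° → target in arm frame (0.0695, 0.1042)
  A=0.0205, B=-0.1260, C=(l²−L²−A²−y'²−z²)/(2L)=0.0524
  √(A²+B²)=0.1277;  θ2 = -1.4096+1.1482 ≈ -0.2614
φ3=240.0° → target in arm frame (0.0555, -0.1123)
  e−x'=0.0345;  (l²−L²−(e−x')²−y'²−z²)/2L = 0.0453
  θ3 = atan2(B,A) + arccos(C/0.1306) = -0.0870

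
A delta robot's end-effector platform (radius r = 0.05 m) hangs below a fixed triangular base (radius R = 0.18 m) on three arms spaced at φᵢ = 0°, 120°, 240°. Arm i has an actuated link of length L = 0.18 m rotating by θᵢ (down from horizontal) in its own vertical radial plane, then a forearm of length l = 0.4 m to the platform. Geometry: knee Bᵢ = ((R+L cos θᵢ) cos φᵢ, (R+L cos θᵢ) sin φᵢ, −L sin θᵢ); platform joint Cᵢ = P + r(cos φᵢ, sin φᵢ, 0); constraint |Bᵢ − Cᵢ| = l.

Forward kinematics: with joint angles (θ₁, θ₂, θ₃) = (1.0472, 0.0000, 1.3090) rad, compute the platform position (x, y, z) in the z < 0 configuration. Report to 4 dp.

arm 1 at φ=0.0°: e+L cos θ1 = 0.2200;  S1 = (0.2200, 0.0000, -0.1559)
φ2=120.0°: virtual centre (-0.1550, 0.2685, 0.0000), radius l
φ3=240.0°: virtual centre (-0.0883, -0.1529, -0.1739), radius l
subtract pairs → two planes through P
[-0.7500 0.5369 0.3118]·P = 0.0234;  [-0.6166 -0.3059 -0.0360]·P = -0.0113
Cramer: x(z) = -0.0020+0.1357z;  y(z) = 0.0408-0.3911z
into |P−S₁|² = l²: 1.1714z² + 0.2196z + -0.0848 = 0;  Δ = 0.4454;  z = -0.3786 or 0.1911 → z<0 root = -0.3786
x = -0.0533, y = 0.1889

(-0.0533, 0.1889, -0.3786)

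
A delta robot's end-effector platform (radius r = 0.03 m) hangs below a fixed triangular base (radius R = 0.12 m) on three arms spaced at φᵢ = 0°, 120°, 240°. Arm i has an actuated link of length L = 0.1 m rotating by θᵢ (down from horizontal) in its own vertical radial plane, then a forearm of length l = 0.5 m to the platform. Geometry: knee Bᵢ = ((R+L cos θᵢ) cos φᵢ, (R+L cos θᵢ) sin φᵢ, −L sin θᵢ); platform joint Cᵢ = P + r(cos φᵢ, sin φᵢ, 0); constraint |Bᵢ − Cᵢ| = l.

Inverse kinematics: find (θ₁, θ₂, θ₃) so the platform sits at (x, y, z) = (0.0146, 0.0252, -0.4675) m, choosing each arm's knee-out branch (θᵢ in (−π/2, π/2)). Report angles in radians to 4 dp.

arm 1 (φ=0.0°): x'=0.0146, y'=0.0252
  A cos θ + B sin θ = C:  0.0754·cos θ + -0.4675·sin θ = 0.0756
  γ=atan2(-0.4675,0.0754)=-1.4109;  ψ=arccos(0.1597)=1.4104;  θ1=γ+ψ≈-0.0005
φ2=120.0° → target in arm frame (0.0145, -0.0252)
  e−x'=0.0755;  (l²−L²−(e−x')²−y'²−z²)/2L = 0.0755
  θ2 = atan2(B,A) + arccos(C/0.4736) = -0.0002
φ3=240.0° → target in arm frame (-0.0291, 0.0000)
  A=0.1191, B=-0.4675, C=(l²−L²−A²−y'²−z²)/(2L)=0.0363
  θ3 = atan2(B,A) + arccos(C/0.4824) = 0.1743

θ₁ = -0.0005, θ₂ = -0.0002, θ₃ = 0.1743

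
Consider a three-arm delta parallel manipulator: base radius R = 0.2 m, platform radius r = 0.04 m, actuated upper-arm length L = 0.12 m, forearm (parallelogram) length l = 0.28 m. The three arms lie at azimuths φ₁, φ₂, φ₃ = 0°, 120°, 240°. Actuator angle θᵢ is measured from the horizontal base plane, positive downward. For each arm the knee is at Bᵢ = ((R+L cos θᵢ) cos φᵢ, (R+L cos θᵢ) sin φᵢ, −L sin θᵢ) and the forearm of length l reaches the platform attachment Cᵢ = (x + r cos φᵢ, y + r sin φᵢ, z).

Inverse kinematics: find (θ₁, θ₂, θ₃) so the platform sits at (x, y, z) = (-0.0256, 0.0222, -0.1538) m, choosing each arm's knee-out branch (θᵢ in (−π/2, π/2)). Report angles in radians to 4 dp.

φ1=0.0° → target in arm frame (-0.0256, 0.0222)
  A=0.1856, B=-0.1538, C=(l²−L²−A²−y'²−z²)/(2L)=0.0225
  γ=atan2(-0.1538,0.1856)=-0.6920;  ψ=arccos(0.0934)=1.4772;  θ1=γ+ψ≈0.7852
rotate P by −φ2: (0.0320, 0.0111, -0.1538)
  A cos θ + B sin θ = C:  0.1280·cos θ + -0.1538·sin θ = 0.0994
  γ=atan2(-0.1538,0.1280)=-0.8768;  ψ=arccos(0.4966)=1.0511;  θ2=γ+ψ≈0.1743
arm 3 (φ=240.0°): x'=-0.0064, y'=-0.0333
  A=0.1664, B=-0.1538, C=(l²−L²−A²−y'²−z²)/(2L)=0.0481
  θ3 = atan2(B,A) + arccos(C/0.2266) = 0.6110

θ₁ = 0.7852, θ₂ = 0.1743, θ₃ = 0.6110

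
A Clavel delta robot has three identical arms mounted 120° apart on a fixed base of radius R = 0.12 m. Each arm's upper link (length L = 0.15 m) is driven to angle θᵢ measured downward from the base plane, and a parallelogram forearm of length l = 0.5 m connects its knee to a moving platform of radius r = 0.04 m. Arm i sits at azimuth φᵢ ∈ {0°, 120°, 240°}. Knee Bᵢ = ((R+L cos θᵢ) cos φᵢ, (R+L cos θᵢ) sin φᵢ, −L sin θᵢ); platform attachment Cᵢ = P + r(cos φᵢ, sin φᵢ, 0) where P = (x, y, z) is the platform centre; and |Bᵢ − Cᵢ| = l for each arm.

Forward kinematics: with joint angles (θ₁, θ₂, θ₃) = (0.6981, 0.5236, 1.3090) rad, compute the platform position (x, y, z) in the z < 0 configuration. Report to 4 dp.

(0.0596, 0.1694, -0.5470)

centre 1 = (0.1949·cos0.0°, 0.1949·sin0.0°, -0.0964) = (0.1949, 0.0000, -0.0964)
centre 2 = (0.2099·cos120.0°, 0.2099·sin120.0°, -0.0750) = (-0.1050, 0.1818, -0.0750)
arm 3 at φ=240.0°: ρ3 = 0.1188;  centre 3 = (-0.0594, -0.1029, -0.1449)
|centre ₂|²−|centre ₁|² = 0.0024;  |centre ₃|²−|centre ₁|² = -0.0122
linear system: -0.5997x+0.3636y = 0.0024−0.0428z; -0.5086x+-0.2058y = -0.0122−-0.0969z
Cramer: x(z) = 0.0128-0.0857z;  y(z) = 0.0276-0.2592z
sphere 1 gives Az²+Bz+C=0 with A=1.0745, B=0.2097, C=-0.2068;  B²−4AC=0.9327;  roots -0.5470, 0.3518;  negative root z = -0.5470
x = 0.0596, y = 0.1694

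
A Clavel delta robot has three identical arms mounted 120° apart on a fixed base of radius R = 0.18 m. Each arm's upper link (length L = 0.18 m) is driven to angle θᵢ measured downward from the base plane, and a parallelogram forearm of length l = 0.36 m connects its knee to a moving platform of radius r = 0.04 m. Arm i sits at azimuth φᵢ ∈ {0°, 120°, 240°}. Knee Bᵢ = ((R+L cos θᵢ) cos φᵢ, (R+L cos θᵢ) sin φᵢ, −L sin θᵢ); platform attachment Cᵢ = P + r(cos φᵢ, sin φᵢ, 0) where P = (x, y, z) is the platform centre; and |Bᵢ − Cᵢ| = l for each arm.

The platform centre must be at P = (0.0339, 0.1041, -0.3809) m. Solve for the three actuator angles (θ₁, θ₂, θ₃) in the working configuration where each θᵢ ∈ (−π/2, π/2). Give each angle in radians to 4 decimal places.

θ₁ = 0.7856, θ₂ = 0.6110, θ₃ = 1.3093

φ1=0.0° → target in arm frame (0.0339, 0.1041)
  A=0.1061, B=-0.3809, C=(l²−L²−A²−y'²−z²)/(2L)=-0.1944
  √(A²+B²)=0.3954;  θ1 = -1.2991+2.0847 ≈ 0.7856
arm 2 (φ=120.0°): x'=0.0732, y'=-0.0814
  A=0.0668, B=-0.3809, C=(l²−L²−A²−y'²−z²)/(2L)=-0.1638
  γ=atan2(-0.3809,0.0668)=-1.3972;  ψ=arccos(-0.4236)=2.0082;  θ2=γ+ψ≈0.6110
φ3=240.0° → target in arm frame (-0.1071, -0.0227)
  A cos θ + B sin θ = C:  0.2471·cos θ + -0.3809·sin θ = -0.3041
  √(A²+B²)=0.4540;  θ3 = -0.9953+2.3046 ≈ 1.3093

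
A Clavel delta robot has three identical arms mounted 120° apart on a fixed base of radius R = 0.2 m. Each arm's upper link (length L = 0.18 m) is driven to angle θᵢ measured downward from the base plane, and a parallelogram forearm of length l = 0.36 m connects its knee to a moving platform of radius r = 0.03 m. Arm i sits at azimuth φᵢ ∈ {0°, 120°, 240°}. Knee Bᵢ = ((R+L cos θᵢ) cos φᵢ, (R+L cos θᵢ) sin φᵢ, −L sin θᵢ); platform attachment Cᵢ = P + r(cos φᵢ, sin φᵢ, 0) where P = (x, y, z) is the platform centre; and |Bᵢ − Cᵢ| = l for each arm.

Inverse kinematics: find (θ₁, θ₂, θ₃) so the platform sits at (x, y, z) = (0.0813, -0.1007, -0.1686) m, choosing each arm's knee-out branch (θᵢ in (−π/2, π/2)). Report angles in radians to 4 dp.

θ₁ = -0.3491, θ₂ = 1.2216, θ₃ = 0.0877

arm 1 (φ=0.0°): x'=0.0813, y'=-0.1007
  e−x'=0.0887;  (l²−L²−(e−x')²−y'²−z²)/2L = 0.1410
  γ=atan2(-0.1686,0.0887)=-1.0865;  ψ=arccos(0.7402)=0.7374;  θ1=γ+ψ≈-0.3491
φ2=120.0° → target in arm frame (-0.1279, -0.0201)
  A=0.2979, B=-0.1686, C=(l²−L²−A²−y'²−z²)/(2L)=-0.0565
  θ2 = atan2(B,A) + arccos(C/0.3423) = 1.2216
rotate P by −φ3: (0.0466, 0.1208, -0.1686)
  A cos θ + B sin θ = C:  0.1234·cos θ + -0.1686·sin θ = 0.1082
  γ=atan2(-0.1686,0.1234)=-0.9388;  ψ=arccos(0.5178)=1.0265;  θ3=γ+ψ≈0.0877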